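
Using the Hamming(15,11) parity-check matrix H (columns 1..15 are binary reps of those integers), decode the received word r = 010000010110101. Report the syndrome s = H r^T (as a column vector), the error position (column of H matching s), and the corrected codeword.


s = (1, 0, 0, 1)^T, error position = 9, corrected codeword c = 010000011110101

Compute s = H r^T mod 2 one row at a time:
  s_1 = 1 + 0 + 1 + 1 + 0 + 1 + 0 + 1 = 5 ≡ 1 (mod 2).
  s_2 = 0 + 0 + 0 + 0 + 0 + 1 + 0 + 1 = 2 ≡ 0 (mod 2).
  s_3 = 1 + 0 + 0 + 0 + 1 + 1 + 0 + 1 = 4 ≡ 0 (mod 2).
  s_4 = 0 + 0 + 0 + 0 + 0 + 1 + 1 + 1 = 3 ≡ 1 (mod 2).
s = (1, 0, 0, 1)^T — this equals column 9 of H (binary 1001), so error is at position 9.
Correct: flip bit 9 of r = 010000010110101 to get c = 010000011110101.


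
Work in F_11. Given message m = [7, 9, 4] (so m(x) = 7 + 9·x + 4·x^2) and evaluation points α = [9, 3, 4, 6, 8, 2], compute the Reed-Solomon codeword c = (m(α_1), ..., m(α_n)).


c = [5, 4, 8, 7, 5, 8]

Message polynomial: m(x) = 7 + 9·x + 4·x^2 (mod 11).
For each evaluation point α_i, compute m(α_i) mod 11:
  α_1 = 9: Horner steps 4 → 1 → 5, so m(9) = 5.
  α_2 = 3: Horner steps 4 → 10 → 4, so m(3) = 4.
  α_3 = 4: Horner steps 4 → 3 → 8, so m(4) = 8.
  α_4 = 6: Horner steps 4 → 0 → 7, so m(6) = 7.
  α_5 = 8: Horner steps 4 → 8 → 5, so m(8) = 5.
  α_6 = 2: Horner steps 4 → 6 → 8, so m(2) = 8.
Codeword c = [5, 4, 8, 7, 5, 8] ∈ F_11^6.


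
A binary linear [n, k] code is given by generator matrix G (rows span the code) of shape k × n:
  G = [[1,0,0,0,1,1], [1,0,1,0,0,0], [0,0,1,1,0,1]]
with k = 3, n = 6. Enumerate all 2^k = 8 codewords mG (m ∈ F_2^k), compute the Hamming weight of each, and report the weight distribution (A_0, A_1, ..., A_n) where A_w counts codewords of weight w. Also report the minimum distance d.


Weight distribution: A_0 = 1, A_2 = 2, A_3 = 4, A_4 = 1. Minimum distance d = 2.

Enumerate all 2^3 = 8 messages m ∈ F_2^3.
For each, compute codeword c = mG in F_2^6, then tally its weight.
  m = 000 → c = 000000, weight = 0.
  m = 100 → c = 100011, weight = 3.
  m = 010 → c = 101000, weight = 2.
  m = 110 → c = 001011, weight = 3.
  m = 001 → c = 001101, weight = 3.
  m = 101 → c = 101110, weight = 4.
  m = 011 → c = 100101, weight = 3.
  m = 111 → c = 000110, weight = 2.
Tally weights:
  weight 0: 1 codewords.
  weight 2: 2 codewords.
  weight 3: 4 codewords.
  weight 4: 1 codewords.
Minimum distance d = smallest w > 0 with A_w > 0 = 2.
Sanity: Σ A_w = 8 = 2^3 = 8 ✓.


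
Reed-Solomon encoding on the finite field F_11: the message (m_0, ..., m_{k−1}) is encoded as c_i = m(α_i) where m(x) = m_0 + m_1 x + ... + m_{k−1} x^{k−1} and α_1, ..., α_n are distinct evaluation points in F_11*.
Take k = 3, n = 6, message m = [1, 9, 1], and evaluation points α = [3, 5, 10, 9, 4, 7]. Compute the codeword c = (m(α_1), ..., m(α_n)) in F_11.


c = [4, 5, 4, 9, 9, 3]

Message polynomial: m(x) = 1 + 9·x + 1·x^2 (mod 11).
For each evaluation point α_i, compute m(α_i) mod 11:
  α_1 = 3: Horner steps 1 → 1 → 4, so m(3) = 4.
  α_2 = 5: Horner steps 1 → 3 → 5, so m(5) = 5.
  α_3 = 10: Horner steps 1 → 8 → 4, so m(10) = 4.
  α_4 = 9: Horner steps 1 → 7 → 9, so m(9) = 9.
  α_5 = 4: Horner steps 1 → 2 → 9, so m(4) = 9.
  α_6 = 7: Horner steps 1 → 5 → 3, so m(7) = 3.
Codeword c = [4, 5, 4, 9, 9, 3] ∈ F_11^6.


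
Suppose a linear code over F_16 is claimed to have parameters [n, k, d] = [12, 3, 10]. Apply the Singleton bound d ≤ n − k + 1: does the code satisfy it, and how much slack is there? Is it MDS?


Singleton RHS = n − k + 1 = 10, slack = 0, bound satisfied, MDS.

Singleton bound: d ≤ n − k + 1.
Here n = 12, k = 3, so n − k + 1 = 10.
Given d = 10, check d ≤ 10: YES.
Slack = (n − k + 1) − d = 0.
The code is MDS (slack = 0).
Description: the claimed parameters are [12, 3, 10]_16; such a code would be MDS (meets Singleton bound).


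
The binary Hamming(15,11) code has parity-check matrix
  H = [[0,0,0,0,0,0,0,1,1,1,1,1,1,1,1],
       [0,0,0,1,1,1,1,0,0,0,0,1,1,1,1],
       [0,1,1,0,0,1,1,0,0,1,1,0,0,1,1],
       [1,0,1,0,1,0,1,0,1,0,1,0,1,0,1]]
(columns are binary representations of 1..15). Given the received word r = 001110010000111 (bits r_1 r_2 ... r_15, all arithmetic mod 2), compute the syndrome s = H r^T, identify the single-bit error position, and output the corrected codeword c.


s = (0, 1, 1, 0)^T, error position = 6, corrected codeword c = 001111010000111

Compute s = H r^T mod 2 one row at a time:
  s_1 = 1 + 0 + 0 + 0 + 0 + 1 + 1 + 1 = 4 ≡ 0 (mod 2).
  s_2 = 1 + 1 + 0 + 0 + 0 + 1 + 1 + 1 = 5 ≡ 1 (mod 2).
  s_3 = 0 + 1 + 0 + 0 + 0 + 0 + 1 + 1 = 3 ≡ 1 (mod 2).
  s_4 = 0 + 1 + 1 + 0 + 0 + 0 + 1 + 1 = 4 ≡ 0 (mod 2).
s = (0, 1, 1, 0)^T — this equals column 6 of H (binary 0110), so error is at position 6.
Correct: flip bit 6 of r = 001110010000111 to get c = 001111010000111.


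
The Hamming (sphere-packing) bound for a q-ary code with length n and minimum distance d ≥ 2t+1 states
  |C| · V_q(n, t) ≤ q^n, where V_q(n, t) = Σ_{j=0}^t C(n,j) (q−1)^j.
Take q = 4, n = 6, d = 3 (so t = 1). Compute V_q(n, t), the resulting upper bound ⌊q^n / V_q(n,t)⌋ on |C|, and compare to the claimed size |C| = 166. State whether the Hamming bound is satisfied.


V_q(n, t) = 19, q^n = 4096, Hamming bound = 215, |C| = 166 ≤ bound (satisfied).

Step 1: Compute V_q(n, t) = Σ_{j=0}^1 C(n, j) (q−1)^j.
  j = 0: C(6,0)·(3)^0 = 1·1 = 1.
  j = 1: C(6,1)·(3)^1 = 6·3 = 18.
  V_q(n, t) = 1 + 18 = 19.
Step 2: q^n = 4^6 = 4096.
Step 3: Hamming bound ⌊q^n / V_q(n,t)⌋ = ⌊4096/19⌋ = 215.
Step 4: Compare |C| = 166 to 215: satisfied.
The claimed |C| lies below the Hamming bound.


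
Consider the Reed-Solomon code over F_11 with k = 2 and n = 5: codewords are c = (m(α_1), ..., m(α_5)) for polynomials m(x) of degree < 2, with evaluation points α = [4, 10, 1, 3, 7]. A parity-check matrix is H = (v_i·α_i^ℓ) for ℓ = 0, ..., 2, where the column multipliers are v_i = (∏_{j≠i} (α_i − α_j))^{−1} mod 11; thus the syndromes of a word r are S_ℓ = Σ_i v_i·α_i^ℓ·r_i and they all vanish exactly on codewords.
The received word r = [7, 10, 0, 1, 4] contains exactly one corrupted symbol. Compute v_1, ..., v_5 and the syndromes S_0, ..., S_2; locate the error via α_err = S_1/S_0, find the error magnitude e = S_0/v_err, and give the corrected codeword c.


S = (3, 10, 4), error at position 5, error magnitude e = 1, c = [7, 10, 0, 1, 3].

Step 1: column multipliers v_i = (∏_{j≠i}(α_i − α_j))^{−1} mod 11.
  i = 1 (α = 4): (4−10)(4−1)(4−3)(4−7) = (−6)·3·1·(−3) = 54 ≡ 10, so v_1 = 10^{−1} = 10 (mod 11).
  i = 2 (α = 10): (10−4)(10−1)(10−3)(10−7) = 6·9·7·3 = 1134 ≡ 1, so v_2 = 1^{−1} = 1 (mod 11).
  i = 3 (α = 1): (1−4)(1−10)(1−3)(1−7) = (−3)·(−9)·(−2)·(−6) = 324 ≡ 5, so v_3 = 5^{−1} = 9 (mod 11).
  i = 4 (α = 3): (3−4)(3−10)(3−1)(3−7) = (−1)·(−7)·2·(−4) = −56 ≡ 10, so v_4 = 10^{−1} = 10 (mod 11).
  i = 5 (α = 7): (7−4)(7−10)(7−1)(7−3) = 3·(−3)·6·4 = −216 ≡ 4, so v_5 = 4^{−1} = 3 (mod 11).
  v = [10, 1, 9, 10, 3].
Step 2: syndromes of r = [7, 10, 0, 1, 4] (all sums mod 11).
  S_0 = Σ v_i r_i = 10·7 + 1·10 + 9·0 + 10·1 + 3·4 = 102 ≡ 3.
  S_1 = Σ v_i α_i r_i = 10·4·7 + 1·10·10 + 9·1·0 + 10·3·1 + 3·7·4 = 494 ≡ 10.
  α_i^2 mod 11 = [5, 1, 1, 9, 5].
  S_2 = Σ v_i α_i^2 r_i = 10·5·7 + 1·1·10 + 9·1·0 + 10·9·1 + 3·5·4 = 510 ≡ 4.
  S = (3, 10, 4) ≠ 0, so r is not a codeword (an error is present).
Step 3: locate the error. For a single error e at position i, S_ℓ = v_i·e·α_i^ℓ, so α_err = S_1/S_0.
  S_0^{−1} = 3^{−1} = 4 (mod 11), so α_err = 10·4 = 40 ≡ 7 = α_5. Error position i = 5.
  Consistency check: S_2/S_1 = 4·10 = 40 ≡ 7 = α_err ✓ (single-error assumption holds).
Step 4: error magnitude e = S_0/v_5 = S_0·∏_{j≠5}(α_5 − α_j) = 3·4 = 12 ≡ 1 (mod 11).
Step 5: correct position 5: c_5 = r_5 − e = 4 − 1 ≡ 3 (mod 11). Hence c = [7, 10, 0, 1, 3].
  Check: interpolating c through the α_i gives m(x) = 5 + 6·x (degree < 2) with m(α_i) = c_i for every i, so c is indeed a codeword.


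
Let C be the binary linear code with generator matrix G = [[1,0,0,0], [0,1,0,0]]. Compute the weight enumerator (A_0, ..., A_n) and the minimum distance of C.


Weight distribution: A_0 = 1, A_1 = 2, A_2 = 1. Minimum distance d = 1.

Enumerate all 2^2 = 4 messages m ∈ F_2^2.
For each, compute codeword c = mG in F_2^4, then tally its weight.
  m = 00 → c = 0000, weight = 0.
  m = 10 → c = 1000, weight = 1.
  m = 01 → c = 0100, weight = 1.
  m = 11 → c = 1100, weight = 2.
Tally weights:
  weight 0: 1 codewords.
  weight 1: 2 codewords.
  weight 2: 1 codewords.
Minimum distance d = smallest w > 0 with A_w > 0 = 1.
Sanity: Σ A_w = 4 = 2^2 = 4 ✓.


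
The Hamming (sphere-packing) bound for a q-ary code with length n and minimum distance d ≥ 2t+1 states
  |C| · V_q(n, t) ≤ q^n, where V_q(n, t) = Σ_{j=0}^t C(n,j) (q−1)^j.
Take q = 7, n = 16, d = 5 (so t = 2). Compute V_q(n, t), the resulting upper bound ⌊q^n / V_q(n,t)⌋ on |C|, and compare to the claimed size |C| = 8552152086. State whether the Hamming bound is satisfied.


V_q(n, t) = 4417, q^n = 33232930569601, Hamming bound = 7523869270, |C| = 8552152086 > bound (violated).

Step 1: Compute V_q(n, t) = Σ_{j=0}^2 C(n, j) (q−1)^j.
  j = 0: C(16,0)·(6)^0 = 1·1 = 1.
  j = 1: C(16,1)·(6)^1 = 16·6 = 96.
  j = 2: C(16,2)·(6)^2 = 120·36 = 4320.
  V_q(n, t) = 1 + 96 + 4320 = 4417.
Step 2: q^n = 7^16 = 33232930569601.
Step 3: Hamming bound ⌊q^n / V_q(n,t)⌋ = ⌊33232930569601/4417⌋ = 7523869270.
Step 4: Compare |C| = 8552152086 to 7523869270: violated.
The claimed |C| lies above the Hamming bound, so no 7-ary code of length 16 with d ≥ 5 can have 8552152086 codewords.


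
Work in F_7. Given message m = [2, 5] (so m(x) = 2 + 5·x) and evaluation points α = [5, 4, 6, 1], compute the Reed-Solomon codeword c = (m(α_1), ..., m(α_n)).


c = [6, 1, 4, 0]

Message polynomial: m(x) = 2 + 5·x (mod 7).
For each evaluation point α_i, compute m(α_i) mod 7:
  α_1 = 5: Horner steps 5 → 6, so m(5) = 6.
  α_2 = 4: Horner steps 5 → 1, so m(4) = 1.
  α_3 = 6: Horner steps 5 → 4, so m(6) = 4.
  α_4 = 1: Horner steps 5 → 0, so m(1) = 0.
Codeword c = [6, 1, 4, 0] ∈ F_7^4.


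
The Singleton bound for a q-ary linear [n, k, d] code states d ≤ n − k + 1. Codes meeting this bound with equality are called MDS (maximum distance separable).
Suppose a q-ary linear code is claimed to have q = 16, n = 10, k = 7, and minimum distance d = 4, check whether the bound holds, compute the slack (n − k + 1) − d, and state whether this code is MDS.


Singleton RHS = n − k + 1 = 4, slack = 0, bound satisfied, MDS.

Singleton bound: d ≤ n − k + 1.
Here n = 10, k = 7, so n − k + 1 = 4.
Given d = 4, check d ≤ 4: YES.
Slack = (n − k + 1) − d = 0.
The code is MDS (slack = 0).
Description: the claimed parameters are [10, 7, 4]_16; such a code would be MDS (meets Singleton bound).


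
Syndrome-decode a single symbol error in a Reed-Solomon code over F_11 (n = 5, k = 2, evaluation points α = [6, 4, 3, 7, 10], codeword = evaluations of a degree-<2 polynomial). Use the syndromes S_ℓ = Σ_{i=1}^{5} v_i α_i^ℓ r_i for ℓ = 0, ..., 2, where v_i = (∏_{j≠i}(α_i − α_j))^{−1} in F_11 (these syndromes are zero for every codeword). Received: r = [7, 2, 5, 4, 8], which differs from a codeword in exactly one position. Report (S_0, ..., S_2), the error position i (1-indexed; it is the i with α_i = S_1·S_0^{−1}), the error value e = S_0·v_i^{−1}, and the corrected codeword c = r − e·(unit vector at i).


S = (10, 1, 10), error at position 5, error magnitude e = 2, c = [7, 2, 5, 4, 6].

Step 1: column multipliers v_i = (∏_{j≠i}(α_i − α_j))^{−1} mod 11.
  i = 1 (α = 6): (6−4)(6−3)(6−7)(6−10) = 2·3·(−1)·(−4) = 24 ≡ 2, so v_1 = 2^{−1} = 6 (mod 11).
  i = 2 (α = 4): (4−6)(4−3)(4−7)(4−10) = (−2)·1·(−3)·(−6) = −36 ≡ 8, so v_2 = 8^{−1} = 7 (mod 11).
  i = 3 (α = 3): (3−6)(3−4)(3−7)(3−10) = (−3)·(−1)·(−4)·(−7) = 84 ≡ 7, so v_3 = 7^{−1} = 8 (mod 11).
  i = 4 (α = 7): (7−6)(7−4)(7−3)(7−10) = 1·3·4·(−3) = −36 ≡ 8, so v_4 = 8^{−1} = 7 (mod 11).
  i = 5 (α = 10): (10−6)(10−4)(10−3)(10−7) = 4·6·7·3 = 504 ≡ 9, so v_5 = 9^{−1} = 5 (mod 11).
  v = [6, 7, 8, 7, 5].
Step 2: syndromes of r = [7, 2, 5, 4, 8] (all sums mod 11).
  S_0 = Σ v_i r_i = 6·7 + 7·2 + 8·5 + 7·4 + 5·8 = 164 ≡ 10.
  S_1 = Σ v_i α_i r_i = 6·6·7 + 7·4·2 + 8·3·5 + 7·7·4 + 5·10·8 = 1024 ≡ 1.
  α_i^2 mod 11 = [3, 5, 9, 5, 1].
  S_2 = Σ v_i α_i^2 r_i = 6·3·7 + 7·5·2 + 8·9·5 + 7·5·4 + 5·1·8 = 736 ≡ 10.
  S = (10, 1, 10) ≠ 0, so r is not a codeword (an error is present).
Step 3: locate the error. For a single error e at position i, S_ℓ = v_i·e·α_i^ℓ, so α_err = S_1/S_0.
  S_0^{−1} = 10^{−1} = 10 (mod 11), so α_err = 1·10 = 10 ≡ 10 = α_5. Error position i = 5.
  Consistency check: S_2/S_1 = 10·1 = 10 ≡ 10 = α_err ✓ (single-error assumption holds).
Step 4: error magnitude e = S_0/v_5 = S_0·∏_{j≠5}(α_5 − α_j) = 10·9 = 90 ≡ 2 (mod 11).
Step 5: correct position 5: c_5 = r_5 − e = 8 − 2 ≡ 6 (mod 11). Hence c = [7, 2, 5, 4, 6].
  Check: interpolating c through the α_i gives m(x) = 3 + 8·x (degree < 2) with m(α_i) = c_i for every i, so c is indeed a codeword.


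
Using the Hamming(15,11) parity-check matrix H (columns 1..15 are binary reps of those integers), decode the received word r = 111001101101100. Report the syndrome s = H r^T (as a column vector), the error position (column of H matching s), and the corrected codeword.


s = (0, 0, 1, 1)^T, error position = 3, corrected codeword c = 110001101101100

Compute s = H r^T mod 2 one row at a time:
  s_1 = 0 + 1 + 1 + 0 + 1 + 1 + 0 + 0 = 4 ≡ 0 (mod 2).
  s_2 = 0 + 0 + 1 + 1 + 1 + 1 + 0 + 0 = 4 ≡ 0 (mod 2).
  s_3 = 1 + 1 + 1 + 1 + 1 + 0 + 0 + 0 = 5 ≡ 1 (mod 2).
  s_4 = 1 + 1 + 0 + 1 + 1 + 0 + 1 + 0 = 5 ≡ 1 (mod 2).
s = (0, 0, 1, 1)^T — this equals column 3 of H (binary 0011), so error is at position 3.
Correct: flip bit 3 of r = 111001101101100 to get c = 110001101101100.


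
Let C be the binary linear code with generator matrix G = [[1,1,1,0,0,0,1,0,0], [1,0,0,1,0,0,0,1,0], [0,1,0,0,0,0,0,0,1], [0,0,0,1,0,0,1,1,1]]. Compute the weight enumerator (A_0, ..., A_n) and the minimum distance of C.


Weight distribution: A_0 = 1, A_1 = 1, A_2 = 1, A_3 = 4, A_4 = 5, A_5 = 3, A_6 = 1. Minimum distance d = 1.

Enumerate all 2^4 = 16 messages m ∈ F_2^4.
For each, compute codeword c = mG in F_2^9, then tally its weight.
  m = 0000 → c = 000000000, weight = 0.
  m = 1000 → c = 111000100, weight = 4.
  m = 0100 → c = 100100010, weight = 3.
  m = 1100 → c = 011100110, weight = 5.
  m = 0010 → c = 010000001, weight = 2.
  m = 1010 → c = 101000101, weight = 4.
  m = 0110 → c = 110100011, weight = 5.
  m = 1110 → c = 001100111, weight = 5.
  m = 0001 → c = 000100111, weight = 4.
  m = 1001 → c = 111100011, weight = 6.
  m = 0101 → c = 100000101, weight = 3.
  m = 1101 → c = 011000001, weight = 3.
  m = 0011 → c = 010100110, weight = 4.
  m = 1011 → c = 101100010, weight = 4.
  m = 0111 → c = 110000100, weight = 3.
  m = 1111 → c = 001000000, weight = 1.
Tally weights:
  weight 0: 1 codewords.
  weight 1: 1 codewords.
  weight 2: 1 codewords.
  weight 3: 4 codewords.
  weight 4: 5 codewords.
  weight 5: 3 codewords.
  weight 6: 1 codewords.
Minimum distance d = smallest w > 0 with A_w > 0 = 1.
Sanity: Σ A_w = 16 = 2^4 = 16 ✓.


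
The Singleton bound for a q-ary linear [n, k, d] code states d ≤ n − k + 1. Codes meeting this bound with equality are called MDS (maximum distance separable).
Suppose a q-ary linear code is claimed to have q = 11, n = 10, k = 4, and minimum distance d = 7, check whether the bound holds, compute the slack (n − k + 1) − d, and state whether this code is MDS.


Singleton RHS = n − k + 1 = 7, slack = 0, bound satisfied, MDS.

Singleton bound: d ≤ n − k + 1.
Here n = 10, k = 4, so n − k + 1 = 7.
Given d = 7, check d ≤ 7: YES.
Slack = (n − k + 1) − d = 0.
The code is MDS (slack = 0).
Description: the claimed parameters are [10, 4, 7]_11; such a code would be MDS (meets Singleton bound).


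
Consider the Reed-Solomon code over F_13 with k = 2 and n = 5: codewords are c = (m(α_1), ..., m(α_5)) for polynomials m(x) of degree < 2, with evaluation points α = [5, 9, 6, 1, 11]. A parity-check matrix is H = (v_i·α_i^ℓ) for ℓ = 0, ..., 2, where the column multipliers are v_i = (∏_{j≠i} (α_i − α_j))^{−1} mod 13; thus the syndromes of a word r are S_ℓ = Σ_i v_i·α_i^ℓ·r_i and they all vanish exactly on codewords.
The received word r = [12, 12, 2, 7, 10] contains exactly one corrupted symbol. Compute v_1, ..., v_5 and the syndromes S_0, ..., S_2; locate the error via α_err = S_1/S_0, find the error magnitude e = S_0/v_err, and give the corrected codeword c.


S = (6, 4, 7), error at position 1, error magnitude e = 9, c = [3, 12, 2, 7, 10].

Step 1: column multipliers v_i = (∏_{j≠i}(α_i − α_j))^{−1} mod 13.
  i = 1 (α = 5): (5−9)(5−6)(5−1)(5−11) = (−4)·(−1)·4·(−6) = −96 ≡ 8, so v_1 = 8^{−1} = 5 (mod 13).
  i = 2 (α = 9): (9−5)(9−6)(9−1)(9−11) = 4·3·8·(−2) = −192 ≡ 3, so v_2 = 3^{−1} = 9 (mod 13).
  i = 3 (α = 6): (6−5)(6−9)(6−1)(6−11) = 1·(−3)·5·(−5) = 75 ≡ 10, so v_3 = 10^{−1} = 4 (mod 13).
  i = 4 (α = 1): (1−5)(1−9)(1−6)(1−11) = (−4)·(−8)·(−5)·(−10) = 1600 ≡ 1, so v_4 = 1^{−1} = 1 (mod 13).
  i = 5 (α = 11): (11−5)(11−9)(11−6)(11−1) = 6·2·5·10 = 600 ≡ 2, so v_5 = 2^{−1} = 7 (mod 13).
  v = [5, 9, 4, 1, 7].
Step 2: syndromes of r = [12, 12, 2, 7, 10] (all sums mod 13).
  S_0 = Σ v_i r_i = 5·12 + 9·12 + 4·2 + 1·7 + 7·10 = 253 ≡ 6.
  S_1 = Σ v_i α_i r_i = 5·5·12 + 9·9·12 + 4·6·2 + 1·1·7 + 7·11·10 = 2097 ≡ 4.
  α_i^2 mod 13 = [12, 3, 10, 1, 4].
  S_2 = Σ v_i α_i^2 r_i = 5·12·12 + 9·3·12 + 4·10·2 + 1·1·7 + 7·4·10 = 1411 ≡ 7.
  S = (6, 4, 7) ≠ 0, so r is not a codeword (an error is present).
Step 3: locate the error. For a single error e at position i, S_ℓ = v_i·e·α_i^ℓ, so α_err = S_1/S_0.
  S_0^{−1} = 6^{−1} = 11 (mod 13), so α_err = 4·11 = 44 ≡ 5 = α_1. Error position i = 1.
  Consistency check: S_2/S_1 = 7·10 = 70 ≡ 5 = α_err ✓ (single-error assumption holds).
Step 4: error magnitude e = S_0/v_1 = S_0·∏_{j≠1}(α_1 − α_j) = 6·8 = 48 ≡ 9 (mod 13).
Step 5: correct position 1: c_1 = r_1 − e = 12 − 9 ≡ 3 (mod 13). Hence c = [3, 12, 2, 7, 10].
  Check: interpolating c through the α_i gives m(x) = 8 + 12·x (degree < 2) with m(α_i) = c_i for every i, so c is indeed a codeword.


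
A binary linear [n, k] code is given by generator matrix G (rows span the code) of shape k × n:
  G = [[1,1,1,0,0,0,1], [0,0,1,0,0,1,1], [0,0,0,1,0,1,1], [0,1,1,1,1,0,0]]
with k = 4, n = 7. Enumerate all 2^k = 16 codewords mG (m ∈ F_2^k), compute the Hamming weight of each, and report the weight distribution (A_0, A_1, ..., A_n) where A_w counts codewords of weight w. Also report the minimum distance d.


Weight distribution: A_0 = 1, A_2 = 2, A_3 = 4, A_4 = 5, A_5 = 4. Minimum distance d = 2.

Enumerate all 2^4 = 16 messages m ∈ F_2^4.
For each, compute codeword c = mG in F_2^7, then tally its weight.
  m = 0000 → c = 0000000, weight = 0.
  m = 1000 → c = 1110001, weight = 4.
  m = 0100 → c = 0010011, weight = 3.
  m = 1100 → c = 1100010, weight = 3.
  m = 0010 → c = 0001011, weight = 3.
  m = 1010 → c = 1111010, weight = 5.
  m = 0110 → c = 0011000, weight = 2.
  m = 1110 → c = 1101001, weight = 4.
  m = 0001 → c = 0111100, weight = 4.
  m = 1001 → c = 1001101, weight = 4.
  m = 0101 → c = 0101111, weight = 5.
  m = 1101 → c = 1011110, weight = 5.
  m = 0011 → c = 0110111, weight = 5.
  m = 1011 → c = 1000110, weight = 3.
  m = 0111 → c = 0100100, weight = 2.
  m = 1111 → c = 1010101, weight = 4.
Tally weights:
  weight 0: 1 codewords.
  weight 2: 2 codewords.
  weight 3: 4 codewords.
  weight 4: 5 codewords.
  weight 5: 4 codewords.
Minimum distance d = smallest w > 0 with A_w > 0 = 2.
Sanity: Σ A_w = 16 = 2^4 = 16 ✓.


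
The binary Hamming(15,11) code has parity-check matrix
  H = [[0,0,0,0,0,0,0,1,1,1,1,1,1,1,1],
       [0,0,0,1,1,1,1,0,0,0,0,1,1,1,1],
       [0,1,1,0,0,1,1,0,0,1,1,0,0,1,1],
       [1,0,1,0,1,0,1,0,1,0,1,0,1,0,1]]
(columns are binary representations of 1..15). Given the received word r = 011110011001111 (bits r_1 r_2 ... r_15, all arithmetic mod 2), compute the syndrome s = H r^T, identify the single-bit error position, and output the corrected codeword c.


s = (0, 0, 0, 1)^T, error position = 1, corrected codeword c = 111110011001111

Compute s = H r^T mod 2 one row at a time:
  s_1 = 1 + 1 + 0 + 0 + 1 + 1 + 1 + 1 = 6 ≡ 0 (mod 2).
  s_2 = 1 + 1 + 0 + 0 + 1 + 1 + 1 + 1 = 6 ≡ 0 (mod 2).
  s_3 = 1 + 1 + 0 + 0 + 0 + 0 + 1 + 1 = 4 ≡ 0 (mod 2).
  s_4 = 0 + 1 + 1 + 0 + 1 + 0 + 1 + 1 = 5 ≡ 1 (mod 2).
s = (0, 0, 0, 1)^T — this equals column 1 of H (binary 0001), so error is at position 1.
Correct: flip bit 1 of r = 011110011001111 to get c = 111110011001111.


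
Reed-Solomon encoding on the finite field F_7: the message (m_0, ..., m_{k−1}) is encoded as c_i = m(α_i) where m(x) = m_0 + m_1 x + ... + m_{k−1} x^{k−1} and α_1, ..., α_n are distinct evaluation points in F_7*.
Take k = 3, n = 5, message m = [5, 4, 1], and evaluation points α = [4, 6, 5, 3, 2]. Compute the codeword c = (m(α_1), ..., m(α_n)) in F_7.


c = [2, 2, 1, 5, 3]

Message polynomial: m(x) = 5 + 4·x + 1·x^2 (mod 7).
For each evaluation point α_i, compute m(α_i) mod 7:
  α_1 = 4: Horner steps 1 → 1 → 2, so m(4) = 2.
  α_2 = 6: Horner steps 1 → 3 → 2, so m(6) = 2.
  α_3 = 5: Horner steps 1 → 2 → 1, so m(5) = 1.
  α_4 = 3: Horner steps 1 → 0 → 5, so m(3) = 5.
  α_5 = 2: Horner steps 1 → 6 → 3, so m(2) = 3.
Codeword c = [2, 2, 1, 5, 3] ∈ F_7^5.


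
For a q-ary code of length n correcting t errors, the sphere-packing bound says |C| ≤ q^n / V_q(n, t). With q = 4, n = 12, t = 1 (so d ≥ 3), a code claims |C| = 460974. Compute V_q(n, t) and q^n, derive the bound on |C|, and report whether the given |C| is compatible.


V_q(n, t) = 37, q^n = 16777216, Hamming bound = 453438, |C| = 460974 > bound (violated).

Step 1: Compute V_q(n, t) = Σ_{j=0}^1 C(n, j) (q−1)^j.
  j = 0: C(12,0)·(3)^0 = 1·1 = 1.
  j = 1: C(12,1)·(3)^1 = 12·3 = 36.
  V_q(n, t) = 1 + 36 = 37.
Step 2: q^n = 4^12 = 16777216.
Step 3: Hamming bound ⌊q^n / V_q(n,t)⌋ = ⌊16777216/37⌋ = 453438.
Step 4: Compare |C| = 460974 to 453438: violated.
The claimed |C| lies above the Hamming bound, so no 4-ary code of length 12 with d ≥ 3 can have 460974 codewords.


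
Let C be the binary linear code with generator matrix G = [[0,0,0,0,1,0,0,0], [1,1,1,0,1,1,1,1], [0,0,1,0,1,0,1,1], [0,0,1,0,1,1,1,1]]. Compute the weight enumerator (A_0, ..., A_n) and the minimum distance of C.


Weight distribution: A_0 = 1, A_1 = 2, A_2 = 2, A_3 = 3, A_4 = 3, A_5 = 2, A_6 = 2, A_7 = 1. Minimum distance d = 1.

Enumerate all 2^4 = 16 messages m ∈ F_2^4.
For each, compute codeword c = mG in F_2^8, then tally its weight.
  m = 0000 → c = 00000000, weight = 0.
  m = 1000 → c = 00001000, weight = 1.
  m = 0100 → c = 11101111, weight = 7.
  m = 1100 → c = 11100111, weight = 6.
  m = 0010 → c = 00101011, weight = 4.
  m = 1010 → c = 00100011, weight = 3.
  m = 0110 → c = 11000100, weight = 3.
  m = 1110 → c = 11001100, weight = 4.
  m = 0001 → c = 00101111, weight = 5.
  m = 1001 → c = 00100111, weight = 4.
  m = 0101 → c = 11000000, weight = 2.
  m = 1101 → c = 11001000, weight = 3.
  m = 0011 → c = 00000100, weight = 1.
  m = 1011 → c = 00001100, weight = 2.
  m = 0111 → c = 11101011, weight = 6.
  m = 1111 → c = 11100011, weight = 5.
Tally weights:
  weight 0: 1 codewords.
  weight 1: 2 codewords.
  weight 2: 2 codewords.
  weight 3: 3 codewords.
  weight 4: 3 codewords.
  weight 5: 2 codewords.
  weight 6: 2 codewords.
  weight 7: 1 codewords.
Minimum distance d = smallest w > 0 with A_w > 0 = 1.
Sanity: Σ A_w = 16 = 2^4 = 16 ✓.


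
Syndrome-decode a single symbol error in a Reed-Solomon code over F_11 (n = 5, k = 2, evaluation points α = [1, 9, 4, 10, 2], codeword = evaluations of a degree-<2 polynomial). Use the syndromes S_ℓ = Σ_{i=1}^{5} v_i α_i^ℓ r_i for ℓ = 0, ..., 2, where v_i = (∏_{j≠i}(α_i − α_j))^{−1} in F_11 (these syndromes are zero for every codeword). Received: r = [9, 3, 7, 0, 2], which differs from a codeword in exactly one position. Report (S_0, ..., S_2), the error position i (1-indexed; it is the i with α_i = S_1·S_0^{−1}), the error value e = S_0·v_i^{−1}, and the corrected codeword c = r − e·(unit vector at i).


S = (10, 10, 10), error at position 1, error magnitude e = 4, c = [5, 3, 7, 0, 2].

Step 1: column multipliers v_i = (∏_{j≠i}(α_i − α_j))^{−1} mod 11.
  i = 1 (α = 1): (1−9)(1−4)(1−10)(1−2) = (−8)·(−3)·(−9)·(−1) = 216 ≡ 7, so v_1 = 7^{−1} = 8 (mod 11).
  i = 2 (α = 9): (9−1)(9−4)(9−10)(9−2) = 8·5·(−1)·7 = −280 ≡ 6, so v_2 = 6^{−1} = 2 (mod 11).
  i = 3 (α = 4): (4−1)(4−9)(4−10)(4−2) = 3·(−5)·(−6)·2 = 180 ≡ 4, so v_3 = 4^{−1} = 3 (mod 11).
  i = 4 (α = 10): (10−1)(10−9)(10−4)(10−2) = 9·1·6·8 = 432 ≡ 3, so v_4 = 3^{−1} = 4 (mod 11).
  i = 5 (α = 2): (2−1)(2−9)(2−4)(2−10) = 1·(−7)·(−2)·(−8) = −112 ≡ 9, so v_5 = 9^{−1} = 5 (mod 11).
  v = [8, 2, 3, 4, 5].
Step 2: syndromes of r = [9, 3, 7, 0, 2] (all sums mod 11).
  S_0 = Σ v_i r_i = 8·9 + 2·3 + 3·7 + 4·0 + 5·2 = 109 ≡ 10.
  S_1 = Σ v_i α_i r_i = 8·1·9 + 2·9·3 + 3·4·7 + 4·10·0 + 5·2·2 = 230 ≡ 10.
  α_i^2 mod 11 = [1, 4, 5, 1, 4].
  S_2 = Σ v_i α_i^2 r_i = 8·1·9 + 2·4·3 + 3·5·7 + 4·1·0 + 5·4·2 = 241 ≡ 10.
  S = (10, 10, 10) ≠ 0, so r is not a codeword (an error is present).
Step 3: locate the error. For a single error e at position i, S_ℓ = v_i·e·α_i^ℓ, so α_err = S_1/S_0.
  S_0^{−1} = 10^{−1} = 10 (mod 11), so α_err = 10·10 = 100 ≡ 1 = α_1. Error position i = 1.
  Consistency check: S_2/S_1 = 10·10 = 100 ≡ 1 = α_err ✓ (single-error assumption holds).
Step 4: error magnitude e = S_0/v_1 = S_0·∏_{j≠1}(α_1 − α_j) = 10·7 = 70 ≡ 4 (mod 11).
Step 5: correct position 1: c_1 = r_1 − e = 9 − 4 ≡ 5 (mod 11). Hence c = [5, 3, 7, 0, 2].
  Check: interpolating c through the α_i gives m(x) = 8 + 8·x (degree < 2) with m(α_i) = c_i for every i, so c is indeed a codeword.


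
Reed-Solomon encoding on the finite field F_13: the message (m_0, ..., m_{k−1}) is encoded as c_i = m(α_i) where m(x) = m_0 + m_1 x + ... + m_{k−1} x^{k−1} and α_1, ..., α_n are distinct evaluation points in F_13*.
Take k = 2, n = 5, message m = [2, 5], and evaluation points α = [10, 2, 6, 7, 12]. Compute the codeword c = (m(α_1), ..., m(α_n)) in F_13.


c = [0, 12, 6, 11, 10]

Message polynomial: m(x) = 2 + 5·x (mod 13).
For each evaluation point α_i, compute m(α_i) mod 13:
  α_1 = 10: Horner steps 5 → 0, so m(10) = 0.
  α_2 = 2: Horner steps 5 → 12, so m(2) = 12.
  α_3 = 6: Horner steps 5 → 6, so m(6) = 6.
  α_4 = 7: Horner steps 5 → 11, so m(7) = 11.
  α_5 = 12: Horner steps 5 → 10, so m(12) = 10.
Codeword c = [0, 12, 6, 11, 10] ∈ F_13^5.


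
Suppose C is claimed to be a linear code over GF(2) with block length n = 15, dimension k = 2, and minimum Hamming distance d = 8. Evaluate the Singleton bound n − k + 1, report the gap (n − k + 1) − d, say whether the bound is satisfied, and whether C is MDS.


Singleton RHS = n − k + 1 = 14, slack = 6, bound satisfied, not MDS.

Singleton bound: d ≤ n − k + 1.
Here n = 15, k = 2, so n − k + 1 = 14.
Given d = 8, check d ≤ 14: YES.
Slack = (n − k + 1) − d = 6.
The code is NOT MDS (slack = 6 > 0).
Description: the claimed parameters are [15, 2, 8]_2; such a code would be non-MDS.


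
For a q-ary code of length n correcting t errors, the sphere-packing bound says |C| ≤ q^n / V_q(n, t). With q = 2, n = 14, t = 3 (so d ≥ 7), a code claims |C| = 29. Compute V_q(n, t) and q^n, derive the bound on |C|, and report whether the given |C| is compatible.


V_q(n, t) = 470, q^n = 16384, Hamming bound = 34, |C| = 29 ≤ bound (satisfied).

Step 1: Compute V_q(n, t) = Σ_{j=0}^3 C(n, j) (q−1)^j.
  j = 0: C(14,0)·(1)^0 = 1·1 = 1.
  j = 1: C(14,1)·(1)^1 = 14·1 = 14.
  j = 2: C(14,2)·(1)^2 = 91·1 = 91.
  j = 3: C(14,3)·(1)^3 = 364·1 = 364.
  V_q(n, t) = 1 + 14 + 91 + 364 = 470.
Step 2: q^n = 2^14 = 16384.
Step 3: Hamming bound ⌊q^n / V_q(n,t)⌋ = ⌊16384/470⌋ = 34.
Step 4: Compare |C| = 29 to 34: satisfied.
The claimed |C| lies below the Hamming bound.


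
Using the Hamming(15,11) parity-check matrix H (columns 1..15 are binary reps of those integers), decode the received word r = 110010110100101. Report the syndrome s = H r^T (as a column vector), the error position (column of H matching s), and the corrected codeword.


s = (0, 0, 0, 1)^T, error position = 1, corrected codeword c = 010010110100101

Compute s = H r^T mod 2 one row at a time:
  s_1 = 1 + 0 + 1 + 0 + 0 + 1 + 0 + 1 = 4 ≡ 0 (mod 2).
  s_2 = 0 + 1 + 0 + 1 + 0 + 1 + 0 + 1 = 4 ≡ 0 (mod 2).
  s_3 = 1 + 0 + 0 + 1 + 1 + 0 + 0 + 1 = 4 ≡ 0 (mod 2).
  s_4 = 1 + 0 + 1 + 1 + 0 + 0 + 1 + 1 = 5 ≡ 1 (mod 2).
s = (0, 0, 0, 1)^T — this equals column 1 of H (binary 0001), so error is at position 1.
Correct: flip bit 1 of r = 110010110100101 to get c = 010010110100101.


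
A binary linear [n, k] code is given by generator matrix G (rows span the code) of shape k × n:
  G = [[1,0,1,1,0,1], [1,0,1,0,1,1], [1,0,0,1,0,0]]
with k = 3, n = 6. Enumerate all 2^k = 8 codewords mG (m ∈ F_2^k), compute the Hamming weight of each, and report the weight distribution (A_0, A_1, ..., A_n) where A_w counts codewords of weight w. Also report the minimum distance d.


Weight distribution: A_0 = 1, A_2 = 4, A_4 = 3. Minimum distance d = 2.

Enumerate all 2^3 = 8 messages m ∈ F_2^3.
For each, compute codeword c = mG in F_2^6, then tally its weight.
  m = 000 → c = 000000, weight = 0.
  m = 100 → c = 101101, weight = 4.
  m = 010 → c = 101011, weight = 4.
  m = 110 → c = 000110, weight = 2.
  m = 001 → c = 100100, weight = 2.
  m = 101 → c = 001001, weight = 2.
  m = 011 → c = 001111, weight = 4.
  m = 111 → c = 100010, weight = 2.
Tally weights:
  weight 0: 1 codewords.
  weight 2: 4 codewords.
  weight 4: 3 codewords.
Minimum distance d = smallest w > 0 with A_w > 0 = 2.
Sanity: Σ A_w = 8 = 2^3 = 8 ✓.


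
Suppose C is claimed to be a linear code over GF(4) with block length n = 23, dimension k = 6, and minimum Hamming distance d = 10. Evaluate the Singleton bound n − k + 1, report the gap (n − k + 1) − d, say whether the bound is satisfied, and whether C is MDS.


Singleton RHS = n − k + 1 = 18, slack = 8, bound satisfied, not MDS.

Singleton bound: d ≤ n − k + 1.
Here n = 23, k = 6, so n − k + 1 = 18.
Given d = 10, check d ≤ 18: YES.
Slack = (n − k + 1) − d = 8.
The code is NOT MDS (slack = 8 > 0).
Description: the claimed parameters are [23, 6, 10]_4; such a code would be non-MDS.


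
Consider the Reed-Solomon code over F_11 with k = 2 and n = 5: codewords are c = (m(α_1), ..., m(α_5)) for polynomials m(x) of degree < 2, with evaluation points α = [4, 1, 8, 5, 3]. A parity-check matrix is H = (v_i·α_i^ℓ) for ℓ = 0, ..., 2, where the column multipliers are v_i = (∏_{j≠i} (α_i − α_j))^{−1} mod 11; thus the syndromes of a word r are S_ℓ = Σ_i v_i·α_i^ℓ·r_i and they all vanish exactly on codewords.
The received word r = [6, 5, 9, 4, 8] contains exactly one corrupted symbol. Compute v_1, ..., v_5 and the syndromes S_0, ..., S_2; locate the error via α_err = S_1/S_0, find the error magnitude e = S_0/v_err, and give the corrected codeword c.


S = (5, 5, 5), error at position 2, error magnitude e = 4, c = [6, 1, 9, 4, 8].

Step 1: column multipliers v_i = (∏_{j≠i}(α_i − α_j))^{−1} mod 11.
  i = 1 (α = 4): (4−1)(4−8)(4−5)(4−3) = 3·(−4)·(−1)·1 = 12 ≡ 1, so v_1 = 1^{−1} = 1 (mod 11).
  i = 2 (α = 1): (1−4)(1−8)(1−5)(1−3) = (−3)·(−7)·(−4)·(−2) = 168 ≡ 3, so v_2 = 3^{−1} = 4 (mod 11).
  i = 3 (α = 8): (8−4)(8−1)(8−5)(8−3) = 4·7·3·5 = 420 ≡ 2, so v_3 = 2^{−1} = 6 (mod 11).
  i = 4 (α = 5): (5−4)(5−1)(5−8)(5−3) = 1·4·(−3)·2 = −24 ≡ 9, so v_4 = 9^{−1} = 5 (mod 11).
  i = 5 (α = 3): (3−4)(3−1)(3−8)(3−5) = (−1)·2·(−5)·(−2) = −20 ≡ 2, so v_5 = 2^{−1} = 6 (mod 11).
  v = [1, 4, 6, 5, 6].
Step 2: syndromes of r = [6, 5, 9, 4, 8] (all sums mod 11).
  S_0 = Σ v_i r_i = 1·6 + 4·5 + 6·9 + 5·4 + 6·8 = 148 ≡ 5.
  S_1 = Σ v_i α_i r_i = 1·4·6 + 4·1·5 + 6·8·9 + 5·5·4 + 6·3·8 = 720 ≡ 5.
  α_i^2 mod 11 = [5, 1, 9, 3, 9].
  S_2 = Σ v_i α_i^2 r_i = 1·5·6 + 4·1·5 + 6·9·9 + 5·3·4 + 6·9·8 = 1028 ≡ 5.
  S = (5, 5, 5) ≠ 0, so r is not a codeword (an error is present).
Step 3: locate the error. For a single error e at position i, S_ℓ = v_i·e·α_i^ℓ, so α_err = S_1/S_0.
  S_0^{−1} = 5^{−1} = 9 (mod 11), so α_err = 5·9 = 45 ≡ 1 = α_2. Error position i = 2.
  Consistency check: S_2/S_1 = 5·9 = 45 ≡ 1 = α_err ✓ (single-error assumption holds).
Step 4: error magnitude e = S_0/v_2 = S_0·∏_{j≠2}(α_2 − α_j) = 5·3 = 15 ≡ 4 (mod 11).
Step 5: correct position 2: c_2 = r_2 − e = 5 − 4 ≡ 1 (mod 11). Hence c = [6, 1, 9, 4, 8].
  Check: interpolating c through the α_i gives m(x) = 3 + 9·x (degree < 2) with m(α_i) = c_i for every i, so c is indeed a codeword.


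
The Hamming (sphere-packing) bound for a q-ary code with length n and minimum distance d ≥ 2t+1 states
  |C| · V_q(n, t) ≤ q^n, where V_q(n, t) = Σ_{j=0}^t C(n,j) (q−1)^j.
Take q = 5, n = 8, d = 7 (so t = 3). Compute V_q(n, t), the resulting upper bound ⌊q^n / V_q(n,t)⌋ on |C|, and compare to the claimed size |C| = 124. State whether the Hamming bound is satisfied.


V_q(n, t) = 4065, q^n = 390625, Hamming bound = 96, |C| = 124 > bound (violated).

Step 1: Compute V_q(n, t) = Σ_{j=0}^3 C(n, j) (q−1)^j.
  j = 0: C(8,0)·(4)^0 = 1·1 = 1.
  j = 1: C(8,1)·(4)^1 = 8·4 = 32.
  j = 2: C(8,2)·(4)^2 = 28·16 = 448.
  j = 3: C(8,3)·(4)^3 = 56·64 = 3584.
  V_q(n, t) = 1 + 32 + 448 + 3584 = 4065.
Step 2: q^n = 5^8 = 390625.
Step 3: Hamming bound ⌊q^n / V_q(n,t)⌋ = ⌊390625/4065⌋ = 96.
Step 4: Compare |C| = 124 to 96: violated.
The claimed |C| lies above the Hamming bound, so no 5-ary code of length 8 with d ≥ 7 can have 124 codewords.


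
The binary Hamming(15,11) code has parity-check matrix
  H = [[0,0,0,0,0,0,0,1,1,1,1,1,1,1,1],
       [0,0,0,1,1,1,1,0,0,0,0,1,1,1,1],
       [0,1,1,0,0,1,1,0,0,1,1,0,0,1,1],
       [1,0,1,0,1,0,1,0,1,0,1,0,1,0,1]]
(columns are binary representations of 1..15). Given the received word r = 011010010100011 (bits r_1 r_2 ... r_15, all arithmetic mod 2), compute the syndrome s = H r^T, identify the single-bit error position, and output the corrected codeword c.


s = (0, 1, 1, 1)^T, error position = 7, corrected codeword c = 011010110100011

Compute s = H r^T mod 2 one row at a time:
  s_1 = 1 + 0 + 1 + 0 + 0 + 0 + 1 + 1 = 4 ≡ 0 (mod 2).
  s_2 = 0 + 1 + 0 + 0 + 0 + 0 + 1 + 1 = 3 ≡ 1 (mod 2).
  s_3 = 1 + 1 + 0 + 0 + 1 + 0 + 1 + 1 = 5 ≡ 1 (mod 2).
  s_4 = 0 + 1 + 1 + 0 + 0 + 0 + 0 + 1 = 3 ≡ 1 (mod 2).
s = (0, 1, 1, 1)^T — this equals column 7 of H (binary 0111), so error is at position 7.
Correct: flip bit 7 of r = 011010010100011 to get c = 011010110100011.


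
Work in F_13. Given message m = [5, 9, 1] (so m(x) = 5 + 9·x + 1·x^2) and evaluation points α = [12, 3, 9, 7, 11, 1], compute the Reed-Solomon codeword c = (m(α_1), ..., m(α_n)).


c = [10, 2, 11, 0, 4, 2]

Message polynomial: m(x) = 5 + 9·x + 1·x^2 (mod 13).
For each evaluation point α_i, compute m(α_i) mod 13:
  α_1 = 12: Horner steps 1 → 8 → 10, so m(12) = 10.
  α_2 = 3: Horner steps 1 → 12 → 2, so m(3) = 2.
  α_3 = 9: Horner steps 1 → 5 → 11, so m(9) = 11.
  α_4 = 7: Horner steps 1 → 3 → 0, so m(7) = 0.
  α_5 = 11: Horner steps 1 → 7 → 4, so m(11) = 4.
  α_6 = 1: Horner steps 1 → 10 → 2, so m(1) = 2.
Codeword c = [10, 2, 11, 0, 4, 2] ∈ F_13^6.


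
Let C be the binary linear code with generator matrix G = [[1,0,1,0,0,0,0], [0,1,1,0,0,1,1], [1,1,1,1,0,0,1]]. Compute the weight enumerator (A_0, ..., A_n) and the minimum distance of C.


Weight distribution: A_0 = 1, A_2 = 1, A_3 = 3, A_4 = 2, A_5 = 1. Minimum distance d = 2.

Enumerate all 2^3 = 8 messages m ∈ F_2^3.
For each, compute codeword c = mG in F_2^7, then tally its weight.
  m = 000 → c = 0000000, weight = 0.
  m = 100 → c = 1010000, weight = 2.
  m = 010 → c = 0110011, weight = 4.
  m = 110 → c = 1100011, weight = 4.
  m = 001 → c = 1111001, weight = 5.
  m = 101 → c = 0101001, weight = 3.
  m = 011 → c = 1001010, weight = 3.
  m = 111 → c = 0011010, weight = 3.
Tally weights:
  weight 0: 1 codewords.
  weight 2: 1 codewords.
  weight 3: 3 codewords.
  weight 4: 2 codewords.
  weight 5: 1 codewords.
Minimum distance d = smallest w > 0 with A_w > 0 = 2.
Sanity: Σ A_w = 8 = 2^3 = 8 ✓.


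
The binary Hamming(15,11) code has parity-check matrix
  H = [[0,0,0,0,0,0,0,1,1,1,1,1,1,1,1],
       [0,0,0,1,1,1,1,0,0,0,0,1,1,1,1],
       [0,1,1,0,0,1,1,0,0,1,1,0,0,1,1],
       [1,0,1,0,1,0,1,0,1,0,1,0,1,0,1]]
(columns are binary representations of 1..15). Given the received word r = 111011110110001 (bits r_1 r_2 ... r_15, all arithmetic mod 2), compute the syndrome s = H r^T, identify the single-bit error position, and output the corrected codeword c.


s = (0, 0, 1, 0)^T, error position = 2, corrected codeword c = 101011110110001

Compute s = H r^T mod 2 one row at a time:
  s_1 = 1 + 0 + 1 + 1 + 0 + 0 + 0 + 1 = 4 ≡ 0 (mod 2).
  s_2 = 0 + 1 + 1 + 1 + 0 + 0 + 0 + 1 = 4 ≡ 0 (mod 2).
  s_3 = 1 + 1 + 1 + 1 + 1 + 1 + 0 + 1 = 7 ≡ 1 (mod 2).
  s_4 = 1 + 1 + 1 + 1 + 0 + 1 + 0 + 1 = 6 ≡ 0 (mod 2).
s = (0, 0, 1, 0)^T — this equals column 2 of H (binary 0010), so error is at position 2.
Correct: flip bit 2 of r = 111011110110001 to get c = 101011110110001.


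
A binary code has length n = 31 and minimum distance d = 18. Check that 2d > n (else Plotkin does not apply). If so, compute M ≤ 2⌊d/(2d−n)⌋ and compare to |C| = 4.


Plotkin bound M ≤ 6; given |C| = 4 ≤ bound (satisfied).

Check applicability: 2d = 36, n = 31.
2d − n = 5 > 0, so Plotkin applies.
Compute d/(2d−n) = 18/5 ≈ 3.6000.
⌊d/(2d−n)⌋ = 3.
Plotkin bound: M ≤ 2·3 = 6.
Given |C| = 4, check: satisfied.
This |C| is below the Plotkin bound.


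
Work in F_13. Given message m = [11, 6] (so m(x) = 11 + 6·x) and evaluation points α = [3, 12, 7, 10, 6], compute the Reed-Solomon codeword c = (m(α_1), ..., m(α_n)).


c = [3, 5, 1, 6, 8]

Message polynomial: m(x) = 11 + 6·x (mod 13).
For each evaluation point α_i, compute m(α_i) mod 13:
  α_1 = 3: Horner steps 6 → 3, so m(3) = 3.
  α_2 = 12: Horner steps 6 → 5, so m(12) = 5.
  α_3 = 7: Horner steps 6 → 1, so m(7) = 1.
  α_4 = 10: Horner steps 6 → 6, so m(10) = 6.
  α_5 = 6: Horner steps 6 → 8, so m(6) = 8.
Codeword c = [3, 5, 1, 6, 8] ∈ F_13^5.


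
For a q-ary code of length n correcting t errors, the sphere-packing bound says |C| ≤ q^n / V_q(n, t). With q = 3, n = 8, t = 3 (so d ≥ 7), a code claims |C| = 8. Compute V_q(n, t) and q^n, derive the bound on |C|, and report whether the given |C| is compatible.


V_q(n, t) = 577, q^n = 6561, Hamming bound = 11, |C| = 8 ≤ bound (satisfied).

Step 1: Compute V_q(n, t) = Σ_{j=0}^3 C(n, j) (q−1)^j.
  j = 0: C(8,0)·(2)^0 = 1·1 = 1.
  j = 1: C(8,1)·(2)^1 = 8·2 = 16.
  j = 2: C(8,2)·(2)^2 = 28·4 = 112.
  j = 3: C(8,3)·(2)^3 = 56·8 = 448.
  V_q(n, t) = 1 + 16 + 112 + 448 = 577.
Step 2: q^n = 3^8 = 6561.
Step 3: Hamming bound ⌊q^n / V_q(n,t)⌋ = ⌊6561/577⌋ = 11.
Step 4: Compare |C| = 8 to 11: satisfied.
The claimed |C| lies below the Hamming bound.
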